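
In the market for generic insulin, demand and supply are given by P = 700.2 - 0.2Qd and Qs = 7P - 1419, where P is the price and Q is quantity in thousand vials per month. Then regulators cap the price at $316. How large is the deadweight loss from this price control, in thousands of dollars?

74222.4

Rearranging demand gives Qd = 3501 - 5P. Equilibrium: 3501 - 5P = 7P - 1419, so 4920 = 12P and P* = 410, Q* = 1451.
Since 316 < 410, the ceiling is binding.
At P = 316: Qd = 3501 - 5·316 = 1921 and Qs = 7·316 - 1419 = 793.
Quantity traded falls to 793. At Q = 793 the demand price is (3501 - 793)/5 = 541.6 and the supply price is (1419 + 793)/7 = 316.
Deadweight loss = ½ · (541.6 - 316) · (1451 - 793) = ½ · 225.6 · 658 = 74222.4.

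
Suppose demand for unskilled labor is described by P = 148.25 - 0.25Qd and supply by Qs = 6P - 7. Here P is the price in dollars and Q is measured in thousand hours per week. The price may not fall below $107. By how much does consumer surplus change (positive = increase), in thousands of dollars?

Rearranging demand gives Qd = 593 - 4P. Setting quantity demanded equal to quantity supplied, 593 - 4P = 6P - 7, gives P* = 60 and Q* = 353.
Since 107 > 60, the floor is binding.
At P = 107: Qd = 593 - 4·107 = 165 and Qs = 6·107 - 7 = 635.
Consumer surplus without the control is ½ · (148.25 - 60) · 353 = 15576.125.
With the floor, consumers buy 165 units at 107, so CS = ½ · (148.25 - 107) · 165 = 3403.125.
Change in consumer surplus = 3403.125 - 15576.125 = -12173.

-12173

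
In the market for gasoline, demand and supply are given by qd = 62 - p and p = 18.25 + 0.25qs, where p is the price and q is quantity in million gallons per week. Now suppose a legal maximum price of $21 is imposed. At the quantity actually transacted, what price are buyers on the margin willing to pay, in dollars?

51

Rearranging supply gives qs = 4p - 73. Setting quantity demanded equal to quantity supplied, 62 - p = 4p - 73, gives p* = 27 and q* = 35.
Because the ceiling (21) lies below the market-clearing price, it is binding.
At p = 21: qd = 62 - 21 = 41 and qs = 4·21 - 73 = 11.
Only 11 units reach the market. On the demand curve, the marginal buyer's willingness to pay at q = 11 is (62 - 11) = 51.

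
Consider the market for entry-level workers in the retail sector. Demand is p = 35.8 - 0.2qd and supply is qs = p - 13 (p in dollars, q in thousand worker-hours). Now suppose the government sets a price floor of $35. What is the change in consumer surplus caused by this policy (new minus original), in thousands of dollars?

Rearranging demand gives qd = 179 - 5p. Setting quantity demanded equal to quantity supplied, 179 - 5p = p - 13, gives p* = 32 and q* = 19.
The floor of 35 is above the equilibrium price 32, so it binds.
At p = 35: qd = 179 - 5·35 = 4 and qs = 35 - 13 = 22.
Consumer surplus without the control is ½ · (35.8 - 32) · 19 = 36.1.
With the floor, consumers buy 4 units at 35, so CS = ½ · (35.8 - 35) · 4 = 1.6.
Change in consumer surplus = 1.6 - 36.1 = -34.5.

-34.5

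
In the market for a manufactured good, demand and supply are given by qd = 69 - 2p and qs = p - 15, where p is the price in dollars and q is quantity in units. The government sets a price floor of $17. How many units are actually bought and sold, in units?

13

Setting quantity demanded equal to quantity supplied, 69 - 2p = p - 15, gives p* = 28 and q* = 13.
The floor of 17 is below the equilibrium price 28, so it is not binding; the market clears at p* = 28, q* = 13.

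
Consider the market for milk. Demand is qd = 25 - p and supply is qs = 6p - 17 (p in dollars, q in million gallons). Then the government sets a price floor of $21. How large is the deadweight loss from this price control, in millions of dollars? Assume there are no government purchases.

Setting quantity demanded equal to quantity supplied, 25 - p = 6p - 17, gives p* = 6 and q* = 19.
Because the floor (21) lies above the market-clearing price, it is binding.
At p = 21: qd = 25 - 21 = 4 and qs = 6·21 - 17 = 109.
Quantity traded falls to 4. At q = 4 the demand price is 25 - 4 = 21 and the supply price is (17 + 4)/6 = 3.5.
Deadweight loss = ½ · (21 - 3.5) · (19 - 4) = ½ · 17.5 · 15 = 131.25.

131.25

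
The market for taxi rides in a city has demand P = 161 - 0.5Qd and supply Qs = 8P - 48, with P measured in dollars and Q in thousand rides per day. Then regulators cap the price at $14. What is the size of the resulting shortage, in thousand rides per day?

Rearranging demand gives Qd = 322 - 2P. Without the control the market clears where 322 - 2P = 8P - 48, i.e. P* = 37 and Q* = 248.
The ceiling of 14 is below the equilibrium price 37, so it binds.
At P = 14: Qd = 322 - 2·14 = 294 and Qs = 8·14 - 48 = 64.
Shortage = Qd - Qs = 294 - 64 = 230.

230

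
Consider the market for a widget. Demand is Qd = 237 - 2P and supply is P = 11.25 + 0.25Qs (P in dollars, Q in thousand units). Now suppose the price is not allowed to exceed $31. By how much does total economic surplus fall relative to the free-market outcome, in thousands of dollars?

1536

Rearranging supply gives Qs = 4P - 45. Without the control the market clears where 237 - 2P = 4P - 45, i.e. P* = 47 and Q* = 143.
Because the ceiling (31) lies below the market-clearing price, it is binding.
At P = 31: Qd = 237 - 2·31 = 175 and Qs = 4·31 - 45 = 79.
Quantity traded falls to 79. At Q = 79 the demand price is (237 - 79)/2 = 79 and the supply price is (45 + 79)/4 = 31.
Deadweight loss = ½ · (79 - 31) · (143 - 79) = ½ · 48 · 64 = 1536.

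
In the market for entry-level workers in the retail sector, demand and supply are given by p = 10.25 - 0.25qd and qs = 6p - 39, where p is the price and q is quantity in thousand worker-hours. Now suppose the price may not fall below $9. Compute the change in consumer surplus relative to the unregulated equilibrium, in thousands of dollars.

Rearranging demand gives qd = 41 - 4p. Setting quantity demanded equal to quantity supplied, 41 - 4p = 6p - 39, gives p* = 8 and q* = 9.
Since 9 > 8, the floor is binding.
At p = 9: qd = 41 - 4·9 = 5 and qs = 6·9 - 39 = 15.
Consumer surplus without the control is ½ · (10.25 - 8) · 9 = 10.125.
With the floor, consumers buy 5 units at 9, so CS = ½ · (10.25 - 9) · 5 = 3.125.
Change in consumer surplus = 3.125 - 10.125 = -7.

-7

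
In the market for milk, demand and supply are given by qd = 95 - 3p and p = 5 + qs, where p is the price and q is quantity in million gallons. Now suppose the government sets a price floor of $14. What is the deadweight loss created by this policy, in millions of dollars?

0

Rearranging supply gives qs = p - 5. Without the control the market clears where 95 - 3p = p - 5, i.e. p* = 25 and q* = 20.
Since 14 is below p* = 25, the floor does not bind and the free-market outcome prevails.
Since the control does not bind, no trades are prevented and deadweight loss is zero.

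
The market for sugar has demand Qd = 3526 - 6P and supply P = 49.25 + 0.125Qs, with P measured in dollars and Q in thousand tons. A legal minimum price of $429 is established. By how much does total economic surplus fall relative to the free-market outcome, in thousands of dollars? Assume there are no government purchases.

Rearranging supply gives Qs = 8P - 394. In a free market, 3526 - 6P = 8P - 394 gives the equilibrium P* = 280, Q* = 1846.
Since 429 > 280, the floor is binding.
At P = 429: Qd = 3526 - 6·429 = 952 and Qs = 8·429 - 394 = 3038.
Quantity traded falls to 952. At Q = 952 the demand price is (3526 - 952)/6 = 429 and the supply price is (394 + 952)/8 = 168.25.
Deadweight loss = ½ · (429 - 168.25) · (1846 - 952) = ½ · 260.75 · 894 = 116555.25.

116555.25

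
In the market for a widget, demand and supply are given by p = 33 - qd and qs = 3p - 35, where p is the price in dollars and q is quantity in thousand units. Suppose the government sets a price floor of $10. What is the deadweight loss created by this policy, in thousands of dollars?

0

Rearranging demand gives qd = 33 - p. Equilibrium: 33 - p = 3p - 35, so 68 = 4p and p* = 17, q* = 16.
The floor of 10 is below the equilibrium price 17, so it is not binding; the market clears at p* = 17, q* = 16.
Since the control does not bind, no trades are prevented and deadweight loss is zero.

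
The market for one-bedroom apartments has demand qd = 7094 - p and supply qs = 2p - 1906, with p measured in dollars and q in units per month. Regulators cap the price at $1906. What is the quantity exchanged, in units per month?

1906

In a free market, 7094 - p = 2p - 1906 gives the equilibrium p* = 3000, q* = 4094.
Since 1906 < 3000, the ceiling is binding.
At p = 1906: qd = 7094 - 1906 = 5188 and qs = 2·1906 - 1906 = 1906.
The quantity actually transacted is the short side, supply: 1906.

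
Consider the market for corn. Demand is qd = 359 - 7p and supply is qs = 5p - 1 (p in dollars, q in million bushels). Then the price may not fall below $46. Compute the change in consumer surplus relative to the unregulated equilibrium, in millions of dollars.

Without the control the market clears where 359 - 7p = 5p - 1, i.e. p* = 30 and q* = 149.
The floor of 46 is above the equilibrium price 30, so it binds.
At p = 46: qd = 359 - 7·46 = 37 and qs = 5·46 - 1 = 229.
Consumer surplus without the control is ½ · (359/7 - 30) · 149 = 22201/14.
With the floor, consumers buy 37 units at 46, so CS = ½ · (359/7 - 46) · 37 = 1369/14.
Change in consumer surplus = 1369/14 - 22201/14 = -1488.

-1488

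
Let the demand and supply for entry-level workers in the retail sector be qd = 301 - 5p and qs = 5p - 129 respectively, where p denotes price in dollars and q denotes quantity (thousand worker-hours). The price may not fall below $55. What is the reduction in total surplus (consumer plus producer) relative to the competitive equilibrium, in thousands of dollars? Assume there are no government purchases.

720

Without the control the market clears where 301 - 5p = 5p - 129, i.e. p* = 43 and q* = 86.
The floor of 55 is above the equilibrium price 43, so it binds.
At p = 55: qd = 301 - 5·55 = 26 and qs = 5·55 - 129 = 146.
Quantity traded falls to 26. At q = 26 the demand price is (301 - 26)/5 = 55 and the supply price is (129 + 26)/5 = 31.
Deadweight loss = ½ · (55 - 31) · (86 - 26) = ½ · 24 · 60 = 720.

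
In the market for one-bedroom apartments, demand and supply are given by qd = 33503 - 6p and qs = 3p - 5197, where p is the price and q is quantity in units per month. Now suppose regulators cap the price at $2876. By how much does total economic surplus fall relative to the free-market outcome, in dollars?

In a free market, 33503 - 6p = 3p - 5197 gives the equilibrium p* = 4300, q* = 7703.
The ceiling of 2876 is below the equilibrium price 4300, so it binds.
At p = 2876: qd = 33503 - 6·2876 = 16247 and qs = 3·2876 - 5197 = 3431.
Quantity traded falls to 3431. At q = 3431 the demand price is (33503 - 3431)/6 = 5012 and the supply price is (5197 + 3431)/3 = 2876.
Deadweight loss = ½ · (5012 - 2876) · (7703 - 3431) = ½ · 2136 · 4272 = 4562496.

4562496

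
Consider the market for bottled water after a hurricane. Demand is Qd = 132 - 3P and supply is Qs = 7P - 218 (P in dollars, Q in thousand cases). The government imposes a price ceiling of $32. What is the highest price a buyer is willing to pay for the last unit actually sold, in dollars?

42

Equilibrium: 132 - 3P = 7P - 218, so 350 = 10P and P* = 35, Q* = 27.
The ceiling of 32 is below the equilibrium price 35, so it binds.
At P = 32: Qd = 132 - 3·32 = 36 and Qs = 7·32 - 218 = 6.
Only 6 units reach the market. On the demand curve, the marginal buyer's willingness to pay at Q = 6 is (132 - 6)/3 = 42.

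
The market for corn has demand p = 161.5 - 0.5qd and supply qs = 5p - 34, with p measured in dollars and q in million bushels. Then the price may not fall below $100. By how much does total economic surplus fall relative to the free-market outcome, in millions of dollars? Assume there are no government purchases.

Rearranging demand gives qd = 323 - 2p. Equilibrium: 323 - 2p = 5p - 34, so 357 = 7p and p* = 51, q* = 221.
Because the floor (100) lies above the market-clearing price, it is binding.
At p = 100: qd = 323 - 2·100 = 123 and qs = 5·100 - 34 = 466.
Quantity traded falls to 123. At q = 123 the demand price is (323 - 123)/2 = 100 and the supply price is (34 + 123)/5 = 31.4.
Deadweight loss = ½ · (100 - 31.4) · (221 - 123) = ½ · 68.6 · 98 = 3361.4.

3361.4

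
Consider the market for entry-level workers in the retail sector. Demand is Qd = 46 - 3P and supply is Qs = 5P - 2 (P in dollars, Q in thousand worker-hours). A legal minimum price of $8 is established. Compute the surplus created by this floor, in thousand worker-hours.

Equilibrium: 46 - 3P = 5P - 2, so 48 = 8P and P* = 6, Q* = 28.
Since 8 > 6, the floor is binding.
At P = 8: Qd = 46 - 3·8 = 22 and Qs = 5·8 - 2 = 38.
Surplus = Qs - Qd = 38 - 22 = 16.

16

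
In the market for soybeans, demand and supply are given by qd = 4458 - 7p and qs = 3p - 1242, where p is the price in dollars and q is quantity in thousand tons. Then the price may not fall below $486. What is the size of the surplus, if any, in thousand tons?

0

Setting quantity demanded equal to quantity supplied, 4458 - 7p = 3p - 1242, gives p* = 570 and q* = 468.
The floor of 486 is below the equilibrium price 570, so it is not binding; the market clears at p* = 570, q* = 468.
Since the control does not bind, there is no surplus.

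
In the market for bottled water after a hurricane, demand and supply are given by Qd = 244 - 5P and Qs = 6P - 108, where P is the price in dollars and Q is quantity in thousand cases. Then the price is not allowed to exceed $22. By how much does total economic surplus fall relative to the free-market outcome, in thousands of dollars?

Equilibrium: 244 - 5P = 6P - 108, so 352 = 11P and P* = 32, Q* = 84.
The ceiling of 22 is below the equilibrium price 32, so it binds.
At P = 22: Qd = 244 - 5·22 = 134 and Qs = 6·22 - 108 = 24.
Quantity traded falls to 24. At Q = 24 the demand price is (244 - 24)/5 = 44 and the supply price is (108 + 24)/6 = 22.
Deadweight loss = ½ · (44 - 22) · (84 - 24) = ½ · 22 · 60 = 660.

660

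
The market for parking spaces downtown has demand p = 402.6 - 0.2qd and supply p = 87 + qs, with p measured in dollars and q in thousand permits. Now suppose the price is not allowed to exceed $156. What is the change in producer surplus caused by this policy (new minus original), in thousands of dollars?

Rearranging demand gives qd = 2013 - 5p; rearranging supply gives qs = p - 87. Without the control the market clears where 2013 - 5p = p - 87, i.e. p* = 350 and q* = 263.
Since 156 < 350, the ceiling is binding.
At p = 156: qd = 2013 - 5·156 = 1233 and qs = 156 - 87 = 69.
Producer surplus without the control is ½ · (350 - 87) · 263 = 34584.5.
With the ceiling, producers sell 69 units at 156, so PS = ½ · (156 - 87) · 69 = 2380.5.
Change in producer surplus = 2380.5 - 34584.5 = -32204.

-32204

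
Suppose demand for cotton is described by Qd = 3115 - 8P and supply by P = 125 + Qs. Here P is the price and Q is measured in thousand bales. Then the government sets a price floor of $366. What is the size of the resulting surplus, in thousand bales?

54

Rearranging supply gives Qs = P - 125. Equilibrium: 3115 - 8P = P - 125, so 3240 = 9P and P* = 360, Q* = 235.
Since 366 > 360, the floor is binding.
At P = 366: Qd = 3115 - 8·366 = 187 and Qs = 366 - 125 = 241.
Surplus = Qs - Qd = 241 - 187 = 54.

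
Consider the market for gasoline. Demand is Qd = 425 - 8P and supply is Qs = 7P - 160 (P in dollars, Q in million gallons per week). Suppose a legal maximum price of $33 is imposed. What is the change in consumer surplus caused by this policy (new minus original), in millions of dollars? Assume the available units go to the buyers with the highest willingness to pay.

Setting quantity demanded equal to quantity supplied, 425 - 8P = 7P - 160, gives P* = 39 and Q* = 113.
Since 33 < 39, the ceiling is binding.
At P = 33: Qd = 425 - 8·33 = 161 and Qs = 7·33 - 160 = 71.
Consumer surplus without the control is ½ · (53.125 - 39) · 113 = 798.0625.
With the ceiling, 71 units are sold at 33 (assume they go to the highest-value buyers). The demand price at Q = 71 is 44.25, so CS = ½ · [(53.125 - 33) + (44.25 - 33)] · 71 = 1113.8125.
Change in consumer surplus = 1113.8125 - 798.0625 = 315.75.

315.75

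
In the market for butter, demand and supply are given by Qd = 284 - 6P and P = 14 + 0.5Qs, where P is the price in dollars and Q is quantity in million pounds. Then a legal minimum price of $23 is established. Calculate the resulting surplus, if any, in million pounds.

Rearranging supply gives Qs = 2P - 28. Equilibrium: 284 - 6P = 2P - 28, so 312 = 8P and P* = 39, Q* = 50.
The floor of 23 is below the equilibrium price 39, so it is not binding; the market clears at P* = 39, Q* = 50.
Since the control does not bind, there is no surplus.

0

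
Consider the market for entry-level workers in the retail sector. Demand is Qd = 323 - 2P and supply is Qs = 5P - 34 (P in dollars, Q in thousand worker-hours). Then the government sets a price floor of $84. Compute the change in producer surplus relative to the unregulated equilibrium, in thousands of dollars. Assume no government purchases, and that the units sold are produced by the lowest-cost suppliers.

4679.4

In a free market, 323 - 2P = 5P - 34 gives the equilibrium P* = 51, Q* = 221.
Since 84 > 51, the floor is binding.
At P = 84: Qd = 323 - 2·84 = 155 and Qs = 5·84 - 34 = 386.
Producer surplus without the control is ½ · (51 - 6.8) · 221 = 4884.1.
With the floor, 155 units are sold at 84. The supply price at Q = 155 is 37.8, so PS = ½ · [(84 - 6.8) + (84 - 37.8)] · 155 = 9563.5.
Change in producer surplus = 9563.5 - 4884.1 = 4679.4.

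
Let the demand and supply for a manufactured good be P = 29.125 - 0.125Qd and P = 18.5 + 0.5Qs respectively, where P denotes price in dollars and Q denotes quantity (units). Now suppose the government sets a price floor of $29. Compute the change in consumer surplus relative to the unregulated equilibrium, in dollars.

Rearranging demand gives Qd = 233 - 8P; rearranging supply gives Qs = 2P - 37. In a free market, 233 - 8P = 2P - 37 gives the equilibrium P* = 27, Q* = 17.
Since 29 > 27, the floor is binding.
At P = 29: Qd = 233 - 8·29 = 1 and Qs = 2·29 - 37 = 21.
Consumer surplus without the control is ½ · (29.125 - 27) · 17 = 18.0625.
With the floor, consumers buy 1 units at 29, so CS = ½ · (29.125 - 29) · 1 = 0.0625.
Change in consumer surplus = 0.0625 - 18.0625 = -18.

-18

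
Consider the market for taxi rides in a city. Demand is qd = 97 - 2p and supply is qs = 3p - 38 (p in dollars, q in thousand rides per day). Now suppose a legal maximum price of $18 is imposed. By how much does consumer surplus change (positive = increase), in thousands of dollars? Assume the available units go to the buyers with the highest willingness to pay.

Without the control the market clears where 97 - 2p = 3p - 38, i.e. p* = 27 and q* = 43.
The ceiling of 18 is below the equilibrium price 27, so it binds.
At p = 18: qd = 97 - 2·18 = 61 and qs = 3·18 - 38 = 16.
Consumer surplus without the control is ½ · (48.5 - 27) · 43 = 462.25.
With the ceiling, 16 units are sold at 18 (assume they go to the highest-value buyers). The demand price at q = 16 is 40.5, so CS = ½ · [(48.5 - 18) + (40.5 - 18)] · 16 = 424.
Change in consumer surplus = 424 - 462.25 = -38.25.

-38.25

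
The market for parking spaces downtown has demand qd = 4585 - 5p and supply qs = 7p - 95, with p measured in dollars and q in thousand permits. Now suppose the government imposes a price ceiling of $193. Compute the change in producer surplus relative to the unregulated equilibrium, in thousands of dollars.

Without the control the market clears where 4585 - 5p = 7p - 95, i.e. p* = 390 and q* = 2635.
Since 193 < 390, the ceiling is binding.
At p = 193: qd = 4585 - 5·193 = 3620 and qs = 7·193 - 95 = 1256.
Producer surplus without the control is ½ · (390 - 95/7) · 2635 = 6943225/14.
With the ceiling, producers sell 1256 units at 193, so PS = ½ · (193 - 95/7) · 1256 = 788768/7.
Change in producer surplus = 788768/7 - 6943225/14 = -383263.5.

-383263.5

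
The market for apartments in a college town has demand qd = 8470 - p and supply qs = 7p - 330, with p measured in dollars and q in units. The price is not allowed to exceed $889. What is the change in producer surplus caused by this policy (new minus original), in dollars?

Equilibrium: 8470 - p = 7p - 330, so 8800 = 8p and p* = 1100, q* = 7370.
The ceiling of 889 is below the equilibrium price 1100, so it binds.
At p = 889: qd = 8470 - 889 = 7581 and qs = 7·889 - 330 = 5893.
Producer surplus without the control is ½ · (1100 - 330/7) · 7370 = 27158450/7.
With the ceiling, producers sell 5893 units at 889, so PS = ½ · (889 - 330/7) · 5893 = 34727449/14.
Change in producer surplus = 34727449/14 - 27158450/7 = -1399246.5.

-1399246.5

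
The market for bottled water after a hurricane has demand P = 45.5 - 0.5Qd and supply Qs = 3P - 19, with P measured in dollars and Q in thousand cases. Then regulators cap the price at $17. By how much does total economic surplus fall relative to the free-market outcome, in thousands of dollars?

93.75

Rearranging demand gives Qd = 91 - 2P. In a free market, 91 - 2P = 3P - 19 gives the equilibrium P* = 22, Q* = 47.
Because the ceiling (17) lies below the market-clearing price, it is binding.
At P = 17: Qd = 91 - 2·17 = 57 and Qs = 3·17 - 19 = 32.
Quantity traded falls to 32. At Q = 32 the demand price is (91 - 32)/2 = 29.5 and the supply price is (19 + 32)/3 = 17.
Deadweight loss = ½ · (29.5 - 17) · (47 - 32) = ½ · 12.5 · 15 = 93.75.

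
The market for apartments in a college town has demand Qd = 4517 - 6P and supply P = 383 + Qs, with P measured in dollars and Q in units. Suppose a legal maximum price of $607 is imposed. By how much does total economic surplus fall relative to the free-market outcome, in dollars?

Rearranging supply gives Qs = P - 383. Without the control the market clears where 4517 - 6P = P - 383, i.e. P* = 700 and Q* = 317.
The ceiling of 607 is below the equilibrium price 700, so it binds.
At P = 607: Qd = 4517 - 6·607 = 875 and Qs = 607 - 383 = 224.
Quantity traded falls to 224. At Q = 224 the demand price is (4517 - 224)/6 = 715.5 and the supply price is 383 + 224 = 607.
Deadweight loss = ½ · (715.5 - 607) · (317 - 224) = ½ · 108.5 · 93 = 5045.25.

5045.25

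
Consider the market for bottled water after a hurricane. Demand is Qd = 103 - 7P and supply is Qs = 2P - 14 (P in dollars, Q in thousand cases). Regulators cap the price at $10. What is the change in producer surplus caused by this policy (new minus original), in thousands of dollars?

Equilibrium: 103 - 7P = 2P - 14, so 117 = 9P and P* = 13, Q* = 12.
Because the ceiling (10) lies below the market-clearing price, it is binding.
At P = 10: Qd = 103 - 7·10 = 33 and Qs = 2·10 - 14 = 6.
Producer surplus without the control is ½ · (13 - 7) · 12 = 36.
With the ceiling, producers sell 6 units at 10, so PS = ½ · (10 - 7) · 6 = 9.
Change in producer surplus = 9 - 36 = -27.

-27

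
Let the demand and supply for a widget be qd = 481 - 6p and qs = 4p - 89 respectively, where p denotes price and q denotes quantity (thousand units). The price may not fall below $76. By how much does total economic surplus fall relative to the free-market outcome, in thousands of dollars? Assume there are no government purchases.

In a free market, 481 - 6p = 4p - 89 gives the equilibrium p* = 57, q* = 139.
Since 76 > 57, the floor is binding.
At p = 76: qd = 481 - 6·76 = 25 and qs = 4·76 - 89 = 215.
Quantity traded falls to 25. At q = 25 the demand price is (481 - 25)/6 = 76 and the supply price is (89 + 25)/4 = 28.5.
Deadweight loss = ½ · (76 - 28.5) · (139 - 25) = ½ · 47.5 · 114 = 2707.5.

2707.5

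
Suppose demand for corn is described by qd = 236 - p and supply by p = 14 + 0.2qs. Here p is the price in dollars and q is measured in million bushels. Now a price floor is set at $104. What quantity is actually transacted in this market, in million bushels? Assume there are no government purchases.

Rearranging supply gives qs = 5p - 70. Equilibrium: 236 - p = 5p - 70, so 306 = 6p and p* = 51, q* = 185.
The floor of 104 is above the equilibrium price 51, so it binds.
At p = 104: qd = 236 - 104 = 132 and qs = 5·104 - 70 = 450.
The quantity actually transacted is the short side, demand: 132.

132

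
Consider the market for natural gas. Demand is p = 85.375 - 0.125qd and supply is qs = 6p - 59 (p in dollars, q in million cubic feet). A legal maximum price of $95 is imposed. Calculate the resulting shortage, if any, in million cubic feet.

Rearranging demand gives qd = 683 - 8p. Equilibrium: 683 - 8p = 6p - 59, so 742 = 14p and p* = 53, q* = 259.
The ceiling of 95 is above the equilibrium price 53, so it is not binding; the market clears at p* = 53, q* = 259.
Since the control does not bind, there is no shortage.

0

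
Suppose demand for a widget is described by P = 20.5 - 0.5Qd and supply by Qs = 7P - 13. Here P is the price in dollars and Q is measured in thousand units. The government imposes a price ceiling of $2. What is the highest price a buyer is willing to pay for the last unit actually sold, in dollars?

Rearranging demand gives Qd = 41 - 2P. Without the control the market clears where 41 - 2P = 7P - 13, i.e. P* = 6 and Q* = 29.
Since 2 < 6, the ceiling is binding.
At P = 2: Qd = 41 - 2·2 = 37 and Qs = 7·2 - 13 = 1.
Only 1 units reach the market. On the demand curve, the marginal buyer's willingness to pay at Q = 1 is (41 - 1)/2 = 20.

20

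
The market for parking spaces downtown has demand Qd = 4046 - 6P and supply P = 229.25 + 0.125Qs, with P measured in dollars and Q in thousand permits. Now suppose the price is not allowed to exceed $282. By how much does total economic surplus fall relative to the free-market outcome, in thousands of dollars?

Rearranging supply gives Qs = 8P - 1834. Setting quantity demanded equal to quantity supplied, 4046 - 6P = 8P - 1834, gives P* = 420 and Q* = 1526.
Since 282 < 420, the ceiling is binding.
At P = 282: Qd = 4046 - 6·282 = 2354 and Qs = 8·282 - 1834 = 422.
Quantity traded falls to 422. At Q = 422 the demand price is (4046 - 422)/6 = 604 and the supply price is (1834 + 422)/8 = 282.
Deadweight loss = ½ · (604 - 282) · (1526 - 422) = ½ · 322 · 1104 = 177744.

177744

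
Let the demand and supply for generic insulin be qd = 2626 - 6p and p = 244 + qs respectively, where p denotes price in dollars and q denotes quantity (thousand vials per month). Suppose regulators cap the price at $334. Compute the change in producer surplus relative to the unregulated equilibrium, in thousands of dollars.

-9728

Rearranging supply gives qs = p - 244. In a free market, 2626 - 6p = p - 244 gives the equilibrium p* = 410, q* = 166.
Since 334 < 410, the ceiling is binding.
At p = 334: qd = 2626 - 6·334 = 622 and qs = 334 - 244 = 90.
Producer surplus without the control is ½ · (410 - 244) · 166 = 13778.
With the ceiling, producers sell 90 units at 334, so PS = ½ · (334 - 244) · 90 = 4050.
Change in producer surplus = 4050 - 13778 = -9728.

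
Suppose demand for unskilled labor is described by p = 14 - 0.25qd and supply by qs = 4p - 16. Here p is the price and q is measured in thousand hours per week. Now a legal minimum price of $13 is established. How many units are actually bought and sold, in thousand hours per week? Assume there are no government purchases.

4

Rearranging demand gives qd = 56 - 4p. Without the control the market clears where 56 - 4p = 4p - 16, i.e. p* = 9 and q* = 20.
Since 13 > 9, the floor is binding.
At p = 13: qd = 56 - 4·13 = 4 and qs = 4·13 - 16 = 36.
The quantity actually transacted is the short side, demand: 4.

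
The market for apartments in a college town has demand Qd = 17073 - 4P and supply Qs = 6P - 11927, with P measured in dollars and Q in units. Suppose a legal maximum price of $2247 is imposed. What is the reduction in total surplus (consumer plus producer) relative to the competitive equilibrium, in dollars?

In a free market, 17073 - 4P = 6P - 11927 gives the equilibrium P* = 2900, Q* = 5473.
Since 2247 < 2900, the ceiling is binding.
At P = 2247: Qd = 17073 - 4·2247 = 8085 and Qs = 6·2247 - 11927 = 1555.
Quantity traded falls to 1555. At Q = 1555 the demand price is (17073 - 1555)/4 = 3879.5 and the supply price is (11927 + 1555)/6 = 2247.
Deadweight loss = ½ · (3879.5 - 2247) · (5473 - 1555) = ½ · 1632.5 · 3918 = 3198067.5.

3198067.5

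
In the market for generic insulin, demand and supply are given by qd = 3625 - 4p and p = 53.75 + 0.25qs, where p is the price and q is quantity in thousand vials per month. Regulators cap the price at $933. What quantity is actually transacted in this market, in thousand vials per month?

1705

Rearranging supply gives qs = 4p - 215. Without the control the market clears where 3625 - 4p = 4p - 215, i.e. p* = 480 and q* = 1705.
Since 933 is above p* = 480, the ceiling does not bind and the free-market outcome prevails.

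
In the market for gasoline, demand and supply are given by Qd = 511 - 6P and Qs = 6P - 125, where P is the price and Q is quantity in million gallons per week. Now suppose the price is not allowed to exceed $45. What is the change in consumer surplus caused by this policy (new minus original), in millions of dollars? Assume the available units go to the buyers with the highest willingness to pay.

968

In a free market, 511 - 6P = 6P - 125 gives the equilibrium P* = 53, Q* = 193.
Because the ceiling (45) lies below the market-clearing price, it is binding.
At P = 45: Qd = 511 - 6·45 = 241 and Qs = 6·45 - 125 = 145.
Consumer surplus without the control is ½ · (511/6 - 53) · 193 = 37249/12.
With the ceiling, 145 units are sold at 45 (assume they go to the highest-value buyers). The demand price at Q = 145 is 61, so CS = ½ · [(511/6 - 45) + (61 - 45)] · 145 = 48865/12.
Change in consumer surplus = 48865/12 - 37249/12 = 968.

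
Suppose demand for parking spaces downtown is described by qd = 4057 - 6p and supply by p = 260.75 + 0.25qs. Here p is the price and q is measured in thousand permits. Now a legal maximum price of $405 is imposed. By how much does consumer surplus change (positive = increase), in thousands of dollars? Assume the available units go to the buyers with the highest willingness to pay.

Rearranging supply gives qs = 4p - 1043. Without the control the market clears where 4057 - 6p = 4p - 1043, i.e. p* = 510 and q* = 997.
Because the ceiling (405) lies below the market-clearing price, it is binding.
At p = 405: qd = 4057 - 6·405 = 1627 and qs = 4·405 - 1043 = 577.
Consumer surplus without the control is ½ · (4057/6 - 510) · 997 = 994009/12.
With the ceiling, 577 units are sold at 405 (assume they go to the highest-value buyers). The demand price at q = 577 is 580, so CS = ½ · [(4057/6 - 405) + (580 - 405)] · 577 = 1544629/12.
Change in consumer surplus = 1544629/12 - 994009/12 = 45885.

45885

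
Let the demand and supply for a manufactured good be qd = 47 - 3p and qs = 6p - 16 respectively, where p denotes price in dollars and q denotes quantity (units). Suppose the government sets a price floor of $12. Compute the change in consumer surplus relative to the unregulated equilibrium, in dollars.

Without the control the market clears where 47 - 3p = 6p - 16, i.e. p* = 7 and q* = 26.
The floor of 12 is above the equilibrium price 7, so it binds.
At p = 12: qd = 47 - 3·12 = 11 and qs = 6·12 - 16 = 56.
Consumer surplus without the control is ½ · (47/3 - 7) · 26 = 338/3.
With the floor, consumers buy 11 units at 12, so CS = ½ · (47/3 - 12) · 11 = 121/6.
Change in consumer surplus = 121/6 - 338/3 = -92.5.

-92.5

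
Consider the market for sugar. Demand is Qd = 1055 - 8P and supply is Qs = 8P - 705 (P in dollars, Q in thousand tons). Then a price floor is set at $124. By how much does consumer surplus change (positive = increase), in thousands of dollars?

-1666

Setting quantity demanded equal to quantity supplied, 1055 - 8P = 8P - 705, gives P* = 110 and Q* = 175.
The floor of 124 is above the equilibrium price 110, so it binds.
At P = 124: Qd = 1055 - 8·124 = 63 and Qs = 8·124 - 705 = 287.
Consumer surplus without the control is ½ · (131.875 - 110) · 175 = 1914.0625.
With the floor, consumers buy 63 units at 124, so CS = ½ · (131.875 - 124) · 63 = 248.0625.
Change in consumer surplus = 248.0625 - 1914.0625 = -1666.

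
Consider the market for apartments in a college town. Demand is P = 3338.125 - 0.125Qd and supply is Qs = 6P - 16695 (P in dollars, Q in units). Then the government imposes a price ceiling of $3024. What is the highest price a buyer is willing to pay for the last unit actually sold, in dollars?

Rearranging demand gives Qd = 26705 - 8P. In a free market, 26705 - 8P = 6P - 16695 gives the equilibrium P* = 3100, Q* = 1905.
The ceiling of 3024 is below the equilibrium price 3100, so it binds.
At P = 3024: Qd = 26705 - 8·3024 = 2513 and Qs = 6·3024 - 16695 = 1449.
Only 1449 units reach the market. On the demand curve, the marginal buyer's willingness to pay at Q = 1449 is (26705 - 1449)/8 = 3157.

3157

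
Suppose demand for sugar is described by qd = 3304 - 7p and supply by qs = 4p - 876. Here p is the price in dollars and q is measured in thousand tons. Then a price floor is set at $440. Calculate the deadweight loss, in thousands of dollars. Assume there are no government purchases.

Setting quantity demanded equal to quantity supplied, 3304 - 7p = 4p - 876, gives p* = 380 and q* = 644.
The floor of 440 is above the equilibrium price 380, so it binds.
At p = 440: qd = 3304 - 7·440 = 224 and qs = 4·440 - 876 = 884.
Quantity traded falls to 224. At q = 224 the demand price is (3304 - 224)/7 = 440 and the supply price is (876 + 224)/4 = 275.
Deadweight loss = ½ · (440 - 275) · (644 - 224) = ½ · 165 · 420 = 34650.

34650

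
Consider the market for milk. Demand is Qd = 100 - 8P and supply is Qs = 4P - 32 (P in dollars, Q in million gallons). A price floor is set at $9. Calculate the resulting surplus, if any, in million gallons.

Without the control the market clears where 100 - 8P = 4P - 32, i.e. P* = 11 and Q* = 12.
Since 9 is below P* = 11, the floor does not bind and the free-market outcome prevails.
Since the control does not bind, there is no surplus.

0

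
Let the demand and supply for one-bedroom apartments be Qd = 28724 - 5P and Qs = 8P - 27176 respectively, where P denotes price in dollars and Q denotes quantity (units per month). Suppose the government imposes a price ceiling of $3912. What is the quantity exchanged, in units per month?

4120

Without the control the market clears where 28724 - 5P = 8P - 27176, i.e. P* = 4300 and Q* = 7224.
The ceiling of 3912 is below the equilibrium price 4300, so it binds.
At P = 3912: Qd = 28724 - 5·3912 = 9164 and Qs = 8·3912 - 27176 = 4120.
The quantity actually transacted is the short side, supply: 4120.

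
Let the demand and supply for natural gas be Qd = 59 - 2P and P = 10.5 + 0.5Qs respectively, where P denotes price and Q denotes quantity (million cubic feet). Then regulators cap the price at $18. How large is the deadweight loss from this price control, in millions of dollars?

Rearranging supply gives Qs = 2P - 21. Without the control the market clears where 59 - 2P = 2P - 21, i.e. P* = 20 and Q* = 19.
The ceiling of 18 is below the equilibrium price 20, so it binds.
At P = 18: Qd = 59 - 2·18 = 23 and Qs = 2·18 - 21 = 15.
Quantity traded falls to 15. At Q = 15 the demand price is (59 - 15)/2 = 22 and the supply price is (21 + 15)/2 = 18.
Deadweight loss = ½ · (22 - 18) · (19 - 15) = ½ · 4 · 4 = 8.

8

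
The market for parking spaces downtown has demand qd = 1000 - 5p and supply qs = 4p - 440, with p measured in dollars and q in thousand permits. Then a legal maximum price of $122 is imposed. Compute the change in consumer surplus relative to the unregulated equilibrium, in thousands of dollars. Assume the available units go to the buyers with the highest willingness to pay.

Without the control the market clears where 1000 - 5p = 4p - 440, i.e. p* = 160 and q* = 200.
The ceiling of 122 is below the equilibrium price 160, so it binds.
At p = 122: qd = 1000 - 5·122 = 390 and qs = 4·122 - 440 = 48.
Consumer surplus without the control is ½ · (200 - 160) · 200 = 4000.
With the ceiling, 48 units are sold at 122 (assume they go to the highest-value buyers). The demand price at q = 48 is 190.4, so CS = ½ · [(200 - 122) + (190.4 - 122)] · 48 = 3513.6.
Change in consumer surplus = 3513.6 - 4000 = -486.4.

-486.4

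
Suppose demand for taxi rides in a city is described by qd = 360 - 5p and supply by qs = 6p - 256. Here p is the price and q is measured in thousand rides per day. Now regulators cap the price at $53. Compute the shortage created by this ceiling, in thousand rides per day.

33

Setting quantity demanded equal to quantity supplied, 360 - 5p = 6p - 256, gives p* = 56 and q* = 80.
Since 53 < 56, the ceiling is binding.
At p = 53: qd = 360 - 5·53 = 95 and qs = 6·53 - 256 = 62.
Shortage = qd - qs = 95 - 62 = 33.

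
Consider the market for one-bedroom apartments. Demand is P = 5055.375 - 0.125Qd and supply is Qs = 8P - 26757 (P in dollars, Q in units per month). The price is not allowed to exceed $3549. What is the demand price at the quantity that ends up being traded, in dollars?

Rearranging demand gives Qd = 40443 - 8P. Without the control the market clears where 40443 - 8P = 8P - 26757, i.e. P* = 4200 and Q* = 6843.
Since 3549 < 4200, the ceiling is binding.
At P = 3549: Qd = 40443 - 8·3549 = 12051 and Qs = 8·3549 - 26757 = 1635.
Only 1635 units reach the market. On the demand curve, the marginal buyer's willingness to pay at Q = 1635 is (40443 - 1635)/8 = 4851.

4851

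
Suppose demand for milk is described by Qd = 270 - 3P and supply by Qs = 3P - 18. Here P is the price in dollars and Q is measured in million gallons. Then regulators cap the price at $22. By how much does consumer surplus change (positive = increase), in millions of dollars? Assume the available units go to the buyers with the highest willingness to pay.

234

Without the control the market clears where 270 - 3P = 3P - 18, i.e. P* = 48 and Q* = 126.
The ceiling of 22 is below the equilibrium price 48, so it binds.
At P = 22: Qd = 270 - 3·22 = 204 and Qs = 3·22 - 18 = 48.
Consumer surplus without the control is ½ · (90 - 48) · 126 = 2646.
With the ceiling, 48 units are sold at 22 (assume they go to the highest-value buyers). The demand price at Q = 48 is 74, so CS = ½ · [(90 - 22) + (74 - 22)] · 48 = 2880.
Change in consumer surplus = 2880 - 2646 = 234.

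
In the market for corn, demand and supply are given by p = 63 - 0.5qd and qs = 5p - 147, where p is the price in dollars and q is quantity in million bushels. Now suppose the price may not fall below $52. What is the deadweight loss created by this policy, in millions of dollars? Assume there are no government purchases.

Rearranging demand gives qd = 126 - 2p. In a free market, 126 - 2p = 5p - 147 gives the equilibrium p* = 39, q* = 48.
The floor of 52 is above the equilibrium price 39, so it binds.
At p = 52: qd = 126 - 2·52 = 22 and qs = 5·52 - 147 = 113.
Quantity traded falls to 22. At q = 22 the demand price is (126 - 22)/2 = 52 and the supply price is (147 + 22)/5 = 33.8.
Deadweight loss = ½ · (52 - 33.8) · (48 - 22) = ½ · 18.2 · 26 = 236.6.

236.6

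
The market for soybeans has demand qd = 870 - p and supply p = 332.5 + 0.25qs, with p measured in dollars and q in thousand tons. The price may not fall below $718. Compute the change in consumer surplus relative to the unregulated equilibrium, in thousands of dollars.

Rearranging supply gives qs = 4p - 1330. In a free market, 870 - p = 4p - 1330 gives the equilibrium p* = 440, q* = 430.
Because the floor (718) lies above the market-clearing price, it is binding.
At p = 718: qd = 870 - 718 = 152 and qs = 4·718 - 1330 = 1542.
Consumer surplus without the control is ½ · (870 - 440) · 430 = 92450.
With the floor, consumers buy 152 units at 718, so CS = ½ · (870 - 718) · 152 = 11552.
Change in consumer surplus = 11552 - 92450 = -80898.

-80898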